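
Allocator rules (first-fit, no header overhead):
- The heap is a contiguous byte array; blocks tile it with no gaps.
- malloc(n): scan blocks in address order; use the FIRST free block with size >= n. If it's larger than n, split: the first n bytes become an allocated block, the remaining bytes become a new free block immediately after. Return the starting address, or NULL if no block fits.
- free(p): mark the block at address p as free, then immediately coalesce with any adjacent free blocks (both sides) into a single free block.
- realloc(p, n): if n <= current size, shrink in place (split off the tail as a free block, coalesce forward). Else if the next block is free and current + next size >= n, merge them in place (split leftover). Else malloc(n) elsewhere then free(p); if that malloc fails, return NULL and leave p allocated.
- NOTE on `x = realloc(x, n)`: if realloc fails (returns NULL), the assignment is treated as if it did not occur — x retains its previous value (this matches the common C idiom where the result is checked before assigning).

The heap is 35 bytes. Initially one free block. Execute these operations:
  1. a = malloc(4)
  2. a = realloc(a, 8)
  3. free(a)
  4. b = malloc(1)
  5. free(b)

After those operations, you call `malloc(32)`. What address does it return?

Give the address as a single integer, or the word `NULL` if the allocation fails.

Answer: 0

Derivation:
Op 1: a = malloc(4) -> a = 0; heap: [0-3 ALLOC][4-34 FREE]
Op 2: a = realloc(a, 8) -> a = 0; heap: [0-7 ALLOC][8-34 FREE]
Op 3: free(a) -> (freed a); heap: [0-34 FREE]
Op 4: b = malloc(1) -> b = 0; heap: [0-0 ALLOC][1-34 FREE]
Op 5: free(b) -> (freed b); heap: [0-34 FREE]
malloc(32): first-fit scan over [0-34 FREE] -> 0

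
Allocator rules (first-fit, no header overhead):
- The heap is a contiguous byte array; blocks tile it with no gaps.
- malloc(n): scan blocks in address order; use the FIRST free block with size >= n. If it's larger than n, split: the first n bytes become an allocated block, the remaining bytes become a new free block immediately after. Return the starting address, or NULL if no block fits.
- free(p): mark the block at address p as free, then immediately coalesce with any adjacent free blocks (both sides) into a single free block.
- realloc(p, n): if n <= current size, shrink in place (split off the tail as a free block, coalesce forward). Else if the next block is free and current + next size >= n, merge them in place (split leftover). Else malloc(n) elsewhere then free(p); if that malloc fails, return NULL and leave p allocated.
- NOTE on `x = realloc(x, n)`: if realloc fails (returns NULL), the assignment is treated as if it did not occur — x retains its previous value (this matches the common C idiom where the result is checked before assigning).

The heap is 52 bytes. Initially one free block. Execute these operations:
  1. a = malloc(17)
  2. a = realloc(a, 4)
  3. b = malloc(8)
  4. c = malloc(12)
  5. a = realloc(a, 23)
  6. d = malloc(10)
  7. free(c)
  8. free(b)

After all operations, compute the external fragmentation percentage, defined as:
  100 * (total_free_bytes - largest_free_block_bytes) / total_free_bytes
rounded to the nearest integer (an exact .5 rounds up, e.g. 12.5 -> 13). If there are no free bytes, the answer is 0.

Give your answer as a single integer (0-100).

Answer: 17

Derivation:
Op 1: a = malloc(17) -> a = 0; heap: [0-16 ALLOC][17-51 FREE]
Op 2: a = realloc(a, 4) -> a = 0; heap: [0-3 ALLOC][4-51 FREE]
Op 3: b = malloc(8) -> b = 4; heap: [0-3 ALLOC][4-11 ALLOC][12-51 FREE]
Op 4: c = malloc(12) -> c = 12; heap: [0-3 ALLOC][4-11 ALLOC][12-23 ALLOC][24-51 FREE]
Op 5: a = realloc(a, 23) -> a = 24; heap: [0-3 FREE][4-11 ALLOC][12-23 ALLOC][24-46 ALLOC][47-51 FREE]
Op 6: d = malloc(10) -> d = NULL; heap: [0-3 FREE][4-11 ALLOC][12-23 ALLOC][24-46 ALLOC][47-51 FREE]
Op 7: free(c) -> (freed c); heap: [0-3 FREE][4-11 ALLOC][12-23 FREE][24-46 ALLOC][47-51 FREE]
Op 8: free(b) -> (freed b); heap: [0-23 FREE][24-46 ALLOC][47-51 FREE]
Free blocks: [24 5] total_free=29 largest=24 -> 100*(29-24)/29 = 500/29 ≈ 17.241 -> rounds to 17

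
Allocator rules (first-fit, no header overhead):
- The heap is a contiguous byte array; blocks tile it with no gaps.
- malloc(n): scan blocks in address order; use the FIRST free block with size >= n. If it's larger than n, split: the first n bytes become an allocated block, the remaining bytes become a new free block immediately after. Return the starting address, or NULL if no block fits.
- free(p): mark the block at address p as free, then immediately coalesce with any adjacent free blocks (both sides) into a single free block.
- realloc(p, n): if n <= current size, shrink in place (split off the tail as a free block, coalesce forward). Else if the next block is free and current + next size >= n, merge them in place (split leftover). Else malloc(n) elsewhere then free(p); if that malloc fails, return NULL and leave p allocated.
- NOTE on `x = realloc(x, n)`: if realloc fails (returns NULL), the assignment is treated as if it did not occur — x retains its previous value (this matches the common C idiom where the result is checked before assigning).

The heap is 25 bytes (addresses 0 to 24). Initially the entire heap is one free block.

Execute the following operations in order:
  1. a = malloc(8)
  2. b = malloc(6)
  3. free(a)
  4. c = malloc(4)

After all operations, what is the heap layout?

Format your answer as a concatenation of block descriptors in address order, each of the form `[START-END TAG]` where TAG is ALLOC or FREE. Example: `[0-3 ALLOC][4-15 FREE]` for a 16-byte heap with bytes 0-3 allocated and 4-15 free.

Op 1: a = malloc(8) -> a = 0; heap: [0-7 ALLOC][8-24 FREE]
Op 2: b = malloc(6) -> b = 8; heap: [0-7 ALLOC][8-13 ALLOC][14-24 FREE]
Op 3: free(a) -> (freed a); heap: [0-7 FREE][8-13 ALLOC][14-24 FREE]
Op 4: c = malloc(4) -> c = 0; heap: [0-3 ALLOC][4-7 FREE][8-13 ALLOC][14-24 FREE]

Answer: [0-3 ALLOC][4-7 FREE][8-13 ALLOC][14-24 FREE]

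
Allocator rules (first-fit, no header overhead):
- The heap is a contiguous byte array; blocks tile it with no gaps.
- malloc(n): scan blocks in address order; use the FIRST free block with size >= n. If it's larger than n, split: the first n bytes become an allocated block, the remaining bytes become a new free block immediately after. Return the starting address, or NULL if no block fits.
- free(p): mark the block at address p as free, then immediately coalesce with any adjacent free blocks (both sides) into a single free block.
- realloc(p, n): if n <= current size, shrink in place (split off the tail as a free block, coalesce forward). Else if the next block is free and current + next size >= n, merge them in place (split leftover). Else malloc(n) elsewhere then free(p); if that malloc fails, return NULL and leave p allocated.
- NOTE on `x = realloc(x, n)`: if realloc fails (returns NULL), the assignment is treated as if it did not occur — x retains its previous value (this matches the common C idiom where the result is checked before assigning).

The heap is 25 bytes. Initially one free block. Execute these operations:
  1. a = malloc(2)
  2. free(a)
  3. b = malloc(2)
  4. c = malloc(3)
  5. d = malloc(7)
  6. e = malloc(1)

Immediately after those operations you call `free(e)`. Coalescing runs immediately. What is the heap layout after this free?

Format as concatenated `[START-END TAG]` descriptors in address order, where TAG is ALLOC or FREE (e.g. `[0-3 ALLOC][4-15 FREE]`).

Answer: [0-1 ALLOC][2-4 ALLOC][5-11 ALLOC][12-24 FREE]

Derivation:
Op 1: a = malloc(2) -> a = 0; heap: [0-1 ALLOC][2-24 FREE]
Op 2: free(a) -> (freed a); heap: [0-24 FREE]
Op 3: b = malloc(2) -> b = 0; heap: [0-1 ALLOC][2-24 FREE]
Op 4: c = malloc(3) -> c = 2; heap: [0-1 ALLOC][2-4 ALLOC][5-24 FREE]
Op 5: d = malloc(7) -> d = 5; heap: [0-1 ALLOC][2-4 ALLOC][5-11 ALLOC][12-24 FREE]
Op 6: e = malloc(1) -> e = 12; heap: [0-1 ALLOC][2-4 ALLOC][5-11 ALLOC][12-12 ALLOC][13-24 FREE]
free(e): e = 12 -> block [12-12 ALLOC]; mark free, coalesce with adjacent free neighbors -> [0-1 ALLOC][2-4 ALLOC][5-11 ALLOC][12-24 FREE]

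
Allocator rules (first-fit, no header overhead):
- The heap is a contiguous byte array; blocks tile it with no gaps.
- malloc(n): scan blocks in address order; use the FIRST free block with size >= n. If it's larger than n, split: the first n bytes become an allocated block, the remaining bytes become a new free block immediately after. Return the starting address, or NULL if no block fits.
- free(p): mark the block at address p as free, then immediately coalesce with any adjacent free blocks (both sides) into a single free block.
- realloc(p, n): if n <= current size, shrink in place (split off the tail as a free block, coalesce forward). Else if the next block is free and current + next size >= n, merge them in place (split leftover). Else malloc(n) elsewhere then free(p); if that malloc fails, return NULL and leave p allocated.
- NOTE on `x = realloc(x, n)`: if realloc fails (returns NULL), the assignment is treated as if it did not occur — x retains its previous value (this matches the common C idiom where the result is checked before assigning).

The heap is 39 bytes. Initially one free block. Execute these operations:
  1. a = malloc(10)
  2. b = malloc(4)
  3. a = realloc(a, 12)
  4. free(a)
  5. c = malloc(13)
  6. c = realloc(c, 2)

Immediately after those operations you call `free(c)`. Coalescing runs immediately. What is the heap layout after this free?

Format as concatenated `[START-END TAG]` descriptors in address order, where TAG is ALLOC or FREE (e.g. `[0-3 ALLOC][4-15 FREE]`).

Op 1: a = malloc(10) -> a = 0; heap: [0-9 ALLOC][10-38 FREE]
Op 2: b = malloc(4) -> b = 10; heap: [0-9 ALLOC][10-13 ALLOC][14-38 FREE]
Op 3: a = realloc(a, 12) -> a = 14; heap: [0-9 FREE][10-13 ALLOC][14-25 ALLOC][26-38 FREE]
Op 4: free(a) -> (freed a); heap: [0-9 FREE][10-13 ALLOC][14-38 FREE]
Op 5: c = malloc(13) -> c = 14; heap: [0-9 FREE][10-13 ALLOC][14-26 ALLOC][27-38 FREE]
Op 6: c = realloc(c, 2) -> c = 14; heap: [0-9 FREE][10-13 ALLOC][14-15 ALLOC][16-38 FREE]
free(c): c = 14 -> block [14-15 ALLOC]; mark free, coalesce with adjacent free neighbors -> [0-9 FREE][10-13 ALLOC][14-38 FREE]

Answer: [0-9 FREE][10-13 ALLOC][14-38 FREE]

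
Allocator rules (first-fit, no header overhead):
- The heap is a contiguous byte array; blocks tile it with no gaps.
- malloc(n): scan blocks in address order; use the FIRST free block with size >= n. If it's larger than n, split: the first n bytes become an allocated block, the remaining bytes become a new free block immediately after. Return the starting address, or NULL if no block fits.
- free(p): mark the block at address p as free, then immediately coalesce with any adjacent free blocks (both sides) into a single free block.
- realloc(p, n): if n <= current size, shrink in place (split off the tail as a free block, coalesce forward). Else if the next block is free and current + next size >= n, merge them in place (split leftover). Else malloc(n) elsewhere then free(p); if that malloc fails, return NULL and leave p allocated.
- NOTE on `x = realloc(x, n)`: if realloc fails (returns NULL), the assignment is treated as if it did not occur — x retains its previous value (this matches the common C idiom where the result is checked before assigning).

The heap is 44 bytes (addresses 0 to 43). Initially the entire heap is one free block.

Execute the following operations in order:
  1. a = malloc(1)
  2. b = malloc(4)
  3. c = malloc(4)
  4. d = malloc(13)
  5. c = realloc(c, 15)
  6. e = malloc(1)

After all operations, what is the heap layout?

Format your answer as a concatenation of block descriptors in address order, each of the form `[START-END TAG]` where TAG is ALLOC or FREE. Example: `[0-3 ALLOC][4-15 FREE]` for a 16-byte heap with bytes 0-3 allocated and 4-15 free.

Op 1: a = malloc(1) -> a = 0; heap: [0-0 ALLOC][1-43 FREE]
Op 2: b = malloc(4) -> b = 1; heap: [0-0 ALLOC][1-4 ALLOC][5-43 FREE]
Op 3: c = malloc(4) -> c = 5; heap: [0-0 ALLOC][1-4 ALLOC][5-8 ALLOC][9-43 FREE]
Op 4: d = malloc(13) -> d = 9; heap: [0-0 ALLOC][1-4 ALLOC][5-8 ALLOC][9-21 ALLOC][22-43 FREE]
Op 5: c = realloc(c, 15) -> c = 22; heap: [0-0 ALLOC][1-4 ALLOC][5-8 FREE][9-21 ALLOC][22-36 ALLOC][37-43 FREE]
Op 6: e = malloc(1) -> e = 5; heap: [0-0 ALLOC][1-4 ALLOC][5-5 ALLOC][6-8 FREE][9-21 ALLOC][22-36 ALLOC][37-43 FREE]

Answer: [0-0 ALLOC][1-4 ALLOC][5-5 ALLOC][6-8 FREE][9-21 ALLOC][22-36 ALLOC][37-43 FREE]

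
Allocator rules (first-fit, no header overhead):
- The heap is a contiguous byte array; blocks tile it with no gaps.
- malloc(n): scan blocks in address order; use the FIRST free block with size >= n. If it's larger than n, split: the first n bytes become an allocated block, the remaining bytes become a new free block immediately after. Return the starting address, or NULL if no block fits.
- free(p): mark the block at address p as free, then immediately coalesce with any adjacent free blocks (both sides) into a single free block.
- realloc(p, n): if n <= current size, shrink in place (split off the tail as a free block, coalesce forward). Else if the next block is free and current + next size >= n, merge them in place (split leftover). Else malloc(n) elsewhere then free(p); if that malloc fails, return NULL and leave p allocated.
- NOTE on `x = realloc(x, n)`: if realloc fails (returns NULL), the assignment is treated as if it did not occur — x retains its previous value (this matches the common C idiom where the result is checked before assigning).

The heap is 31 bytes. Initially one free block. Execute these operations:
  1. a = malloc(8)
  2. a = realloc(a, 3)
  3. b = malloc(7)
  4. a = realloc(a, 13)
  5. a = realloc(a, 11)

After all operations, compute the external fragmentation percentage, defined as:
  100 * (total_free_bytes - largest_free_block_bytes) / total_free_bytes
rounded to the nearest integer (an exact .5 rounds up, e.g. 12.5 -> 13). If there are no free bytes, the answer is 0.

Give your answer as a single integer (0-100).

Op 1: a = malloc(8) -> a = 0; heap: [0-7 ALLOC][8-30 FREE]
Op 2: a = realloc(a, 3) -> a = 0; heap: [0-2 ALLOC][3-30 FREE]
Op 3: b = malloc(7) -> b = 3; heap: [0-2 ALLOC][3-9 ALLOC][10-30 FREE]
Op 4: a = realloc(a, 13) -> a = 10; heap: [0-2 FREE][3-9 ALLOC][10-22 ALLOC][23-30 FREE]
Op 5: a = realloc(a, 11) -> a = 10; heap: [0-2 FREE][3-9 ALLOC][10-20 ALLOC][21-30 FREE]
Free blocks: [3 10] total_free=13 largest=10 -> 100*(13-10)/13 = 300/13 ≈ 23.077 -> rounds to 23

Answer: 23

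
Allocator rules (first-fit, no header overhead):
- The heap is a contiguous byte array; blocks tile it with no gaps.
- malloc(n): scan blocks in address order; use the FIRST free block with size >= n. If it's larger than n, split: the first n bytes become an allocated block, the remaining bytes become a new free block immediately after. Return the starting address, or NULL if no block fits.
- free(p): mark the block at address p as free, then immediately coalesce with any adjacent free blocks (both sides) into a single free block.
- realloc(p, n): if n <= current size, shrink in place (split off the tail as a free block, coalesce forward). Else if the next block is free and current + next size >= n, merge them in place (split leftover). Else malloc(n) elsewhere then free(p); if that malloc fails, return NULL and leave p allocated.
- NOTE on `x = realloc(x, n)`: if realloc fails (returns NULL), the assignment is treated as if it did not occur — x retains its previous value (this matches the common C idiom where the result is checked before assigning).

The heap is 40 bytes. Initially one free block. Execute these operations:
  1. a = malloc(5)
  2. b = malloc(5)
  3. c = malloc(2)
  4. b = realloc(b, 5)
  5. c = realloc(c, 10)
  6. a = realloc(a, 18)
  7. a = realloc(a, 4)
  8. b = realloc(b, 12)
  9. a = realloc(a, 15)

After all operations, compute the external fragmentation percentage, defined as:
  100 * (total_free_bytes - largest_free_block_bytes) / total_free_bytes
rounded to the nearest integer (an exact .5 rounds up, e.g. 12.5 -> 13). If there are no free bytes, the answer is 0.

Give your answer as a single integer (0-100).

Answer: 29

Derivation:
Op 1: a = malloc(5) -> a = 0; heap: [0-4 ALLOC][5-39 FREE]
Op 2: b = malloc(5) -> b = 5; heap: [0-4 ALLOC][5-9 ALLOC][10-39 FREE]
Op 3: c = malloc(2) -> c = 10; heap: [0-4 ALLOC][5-9 ALLOC][10-11 ALLOC][12-39 FREE]
Op 4: b = realloc(b, 5) -> b = 5; heap: [0-4 ALLOC][5-9 ALLOC][10-11 ALLOC][12-39 FREE]
Op 5: c = realloc(c, 10) -> c = 10; heap: [0-4 ALLOC][5-9 ALLOC][10-19 ALLOC][20-39 FREE]
Op 6: a = realloc(a, 18) -> a = 20; heap: [0-4 FREE][5-9 ALLOC][10-19 ALLOC][20-37 ALLOC][38-39 FREE]
Op 7: a = realloc(a, 4) -> a = 20; heap: [0-4 FREE][5-9 ALLOC][10-19 ALLOC][20-23 ALLOC][24-39 FREE]
Op 8: b = realloc(b, 12) -> b = 24; heap: [0-9 FREE][10-19 ALLOC][20-23 ALLOC][24-35 ALLOC][36-39 FREE]
Op 9: a = realloc(a, 15) -> NULL (a unchanged); heap: [0-9 FREE][10-19 ALLOC][20-23 ALLOC][24-35 ALLOC][36-39 FREE]
Free blocks: [10 4] total_free=14 largest=10 -> 100*(14-10)/14 = 400/14 ≈ 28.571 -> rounds to 29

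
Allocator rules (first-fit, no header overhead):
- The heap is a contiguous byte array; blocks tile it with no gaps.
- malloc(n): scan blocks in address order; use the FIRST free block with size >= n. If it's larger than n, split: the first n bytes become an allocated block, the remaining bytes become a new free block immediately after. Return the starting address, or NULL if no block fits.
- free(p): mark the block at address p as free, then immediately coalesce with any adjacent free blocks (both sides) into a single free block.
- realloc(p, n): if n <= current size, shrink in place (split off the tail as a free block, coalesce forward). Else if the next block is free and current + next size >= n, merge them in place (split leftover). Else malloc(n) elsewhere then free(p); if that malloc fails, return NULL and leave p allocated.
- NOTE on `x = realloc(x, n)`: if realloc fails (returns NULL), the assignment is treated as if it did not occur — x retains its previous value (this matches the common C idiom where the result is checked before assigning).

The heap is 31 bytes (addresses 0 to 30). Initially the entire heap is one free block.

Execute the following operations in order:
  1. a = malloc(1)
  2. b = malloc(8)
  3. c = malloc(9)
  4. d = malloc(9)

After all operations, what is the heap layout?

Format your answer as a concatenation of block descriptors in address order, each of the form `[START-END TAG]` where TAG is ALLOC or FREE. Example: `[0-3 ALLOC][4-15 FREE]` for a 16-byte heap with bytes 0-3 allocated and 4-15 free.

Answer: [0-0 ALLOC][1-8 ALLOC][9-17 ALLOC][18-26 ALLOC][27-30 FREE]

Derivation:
Op 1: a = malloc(1) -> a = 0; heap: [0-0 ALLOC][1-30 FREE]
Op 2: b = malloc(8) -> b = 1; heap: [0-0 ALLOC][1-8 ALLOC][9-30 FREE]
Op 3: c = malloc(9) -> c = 9; heap: [0-0 ALLOC][1-8 ALLOC][9-17 ALLOC][18-30 FREE]
Op 4: d = malloc(9) -> d = 18; heap: [0-0 ALLOC][1-8 ALLOC][9-17 ALLOC][18-26 ALLOC][27-30 FREE]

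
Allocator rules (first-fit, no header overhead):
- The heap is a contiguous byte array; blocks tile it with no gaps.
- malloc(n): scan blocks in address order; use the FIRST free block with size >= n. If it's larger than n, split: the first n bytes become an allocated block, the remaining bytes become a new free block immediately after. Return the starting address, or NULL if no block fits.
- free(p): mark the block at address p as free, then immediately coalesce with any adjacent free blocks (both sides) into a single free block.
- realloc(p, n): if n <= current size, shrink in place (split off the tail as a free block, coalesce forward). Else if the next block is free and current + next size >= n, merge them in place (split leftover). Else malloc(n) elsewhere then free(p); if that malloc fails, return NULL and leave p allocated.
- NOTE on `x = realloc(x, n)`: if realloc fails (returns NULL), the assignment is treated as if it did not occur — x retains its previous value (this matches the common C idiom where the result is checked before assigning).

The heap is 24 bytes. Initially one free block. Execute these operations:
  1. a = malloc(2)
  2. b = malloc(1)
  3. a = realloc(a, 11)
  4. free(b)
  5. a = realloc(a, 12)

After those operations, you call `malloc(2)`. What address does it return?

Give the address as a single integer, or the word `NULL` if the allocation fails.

Answer: 0

Derivation:
Op 1: a = malloc(2) -> a = 0; heap: [0-1 ALLOC][2-23 FREE]
Op 2: b = malloc(1) -> b = 2; heap: [0-1 ALLOC][2-2 ALLOC][3-23 FREE]
Op 3: a = realloc(a, 11) -> a = 3; heap: [0-1 FREE][2-2 ALLOC][3-13 ALLOC][14-23 FREE]
Op 4: free(b) -> (freed b); heap: [0-2 FREE][3-13 ALLOC][14-23 FREE]
Op 5: a = realloc(a, 12) -> a = 3; heap: [0-2 FREE][3-14 ALLOC][15-23 FREE]
malloc(2): first-fit scan over [0-2 FREE][3-14 ALLOC][15-23 FREE] -> 0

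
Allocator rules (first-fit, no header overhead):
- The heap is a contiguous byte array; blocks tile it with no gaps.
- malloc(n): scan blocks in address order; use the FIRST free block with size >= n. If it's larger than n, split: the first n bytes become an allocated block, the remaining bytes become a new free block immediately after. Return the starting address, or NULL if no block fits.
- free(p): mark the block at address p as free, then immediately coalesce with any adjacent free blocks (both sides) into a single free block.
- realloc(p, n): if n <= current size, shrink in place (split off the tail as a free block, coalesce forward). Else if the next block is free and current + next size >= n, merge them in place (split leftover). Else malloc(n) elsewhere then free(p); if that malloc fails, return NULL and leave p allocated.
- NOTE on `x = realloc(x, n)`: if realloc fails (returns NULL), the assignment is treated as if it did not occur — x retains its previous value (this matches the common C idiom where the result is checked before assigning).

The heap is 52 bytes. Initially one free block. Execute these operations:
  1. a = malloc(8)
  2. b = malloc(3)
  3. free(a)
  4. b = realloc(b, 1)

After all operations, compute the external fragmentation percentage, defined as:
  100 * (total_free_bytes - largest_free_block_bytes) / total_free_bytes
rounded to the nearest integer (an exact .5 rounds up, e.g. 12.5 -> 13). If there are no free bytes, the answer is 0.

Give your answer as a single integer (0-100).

Answer: 16

Derivation:
Op 1: a = malloc(8) -> a = 0; heap: [0-7 ALLOC][8-51 FREE]
Op 2: b = malloc(3) -> b = 8; heap: [0-7 ALLOC][8-10 ALLOC][11-51 FREE]
Op 3: free(a) -> (freed a); heap: [0-7 FREE][8-10 ALLOC][11-51 FREE]
Op 4: b = realloc(b, 1) -> b = 8; heap: [0-7 FREE][8-8 ALLOC][9-51 FREE]
Free blocks: [8 43] total_free=51 largest=43 -> 100*(51-43)/51 = 800/51 ≈ 15.686 -> rounds to 16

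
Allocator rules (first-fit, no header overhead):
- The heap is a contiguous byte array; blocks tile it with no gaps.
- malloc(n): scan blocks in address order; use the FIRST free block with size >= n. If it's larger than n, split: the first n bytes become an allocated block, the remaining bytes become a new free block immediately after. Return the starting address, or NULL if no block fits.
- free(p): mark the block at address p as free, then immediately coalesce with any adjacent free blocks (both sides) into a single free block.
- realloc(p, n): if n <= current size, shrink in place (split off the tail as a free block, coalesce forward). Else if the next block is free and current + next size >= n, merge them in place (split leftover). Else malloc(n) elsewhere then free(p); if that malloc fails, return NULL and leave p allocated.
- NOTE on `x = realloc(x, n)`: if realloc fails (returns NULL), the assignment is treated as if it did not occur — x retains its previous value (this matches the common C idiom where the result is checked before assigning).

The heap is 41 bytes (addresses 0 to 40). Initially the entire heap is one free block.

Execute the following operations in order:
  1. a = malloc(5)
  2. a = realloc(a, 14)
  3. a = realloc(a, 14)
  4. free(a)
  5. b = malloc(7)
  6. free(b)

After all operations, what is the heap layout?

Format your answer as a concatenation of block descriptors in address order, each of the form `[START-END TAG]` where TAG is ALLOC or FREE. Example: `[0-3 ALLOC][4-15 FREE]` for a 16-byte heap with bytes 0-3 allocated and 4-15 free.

Op 1: a = malloc(5) -> a = 0; heap: [0-4 ALLOC][5-40 FREE]
Op 2: a = realloc(a, 14) -> a = 0; heap: [0-13 ALLOC][14-40 FREE]
Op 3: a = realloc(a, 14) -> a = 0; heap: [0-13 ALLOC][14-40 FREE]
Op 4: free(a) -> (freed a); heap: [0-40 FREE]
Op 5: b = malloc(7) -> b = 0; heap: [0-6 ALLOC][7-40 FREE]
Op 6: free(b) -> (freed b); heap: [0-40 FREE]

Answer: [0-40 FREE]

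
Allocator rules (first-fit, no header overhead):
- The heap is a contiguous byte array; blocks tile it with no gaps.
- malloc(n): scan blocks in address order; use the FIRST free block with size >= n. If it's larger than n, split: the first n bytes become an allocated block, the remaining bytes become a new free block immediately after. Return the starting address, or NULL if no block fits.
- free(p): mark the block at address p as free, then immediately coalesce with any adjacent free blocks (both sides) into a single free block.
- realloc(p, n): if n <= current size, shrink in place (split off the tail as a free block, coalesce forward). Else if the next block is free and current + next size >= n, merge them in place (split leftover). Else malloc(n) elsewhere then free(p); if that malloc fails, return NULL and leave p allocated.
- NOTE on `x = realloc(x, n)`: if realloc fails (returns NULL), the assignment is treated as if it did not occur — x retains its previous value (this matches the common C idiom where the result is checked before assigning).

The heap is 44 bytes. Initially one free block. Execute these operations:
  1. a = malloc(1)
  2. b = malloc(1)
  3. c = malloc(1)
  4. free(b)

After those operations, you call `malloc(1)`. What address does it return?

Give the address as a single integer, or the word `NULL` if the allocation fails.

Answer: 1

Derivation:
Op 1: a = malloc(1) -> a = 0; heap: [0-0 ALLOC][1-43 FREE]
Op 2: b = malloc(1) -> b = 1; heap: [0-0 ALLOC][1-1 ALLOC][2-43 FREE]
Op 3: c = malloc(1) -> c = 2; heap: [0-0 ALLOC][1-1 ALLOC][2-2 ALLOC][3-43 FREE]
Op 4: free(b) -> (freed b); heap: [0-0 ALLOC][1-1 FREE][2-2 ALLOC][3-43 FREE]
malloc(1): first-fit scan over [0-0 ALLOC][1-1 FREE][2-2 ALLOC][3-43 FREE] -> 1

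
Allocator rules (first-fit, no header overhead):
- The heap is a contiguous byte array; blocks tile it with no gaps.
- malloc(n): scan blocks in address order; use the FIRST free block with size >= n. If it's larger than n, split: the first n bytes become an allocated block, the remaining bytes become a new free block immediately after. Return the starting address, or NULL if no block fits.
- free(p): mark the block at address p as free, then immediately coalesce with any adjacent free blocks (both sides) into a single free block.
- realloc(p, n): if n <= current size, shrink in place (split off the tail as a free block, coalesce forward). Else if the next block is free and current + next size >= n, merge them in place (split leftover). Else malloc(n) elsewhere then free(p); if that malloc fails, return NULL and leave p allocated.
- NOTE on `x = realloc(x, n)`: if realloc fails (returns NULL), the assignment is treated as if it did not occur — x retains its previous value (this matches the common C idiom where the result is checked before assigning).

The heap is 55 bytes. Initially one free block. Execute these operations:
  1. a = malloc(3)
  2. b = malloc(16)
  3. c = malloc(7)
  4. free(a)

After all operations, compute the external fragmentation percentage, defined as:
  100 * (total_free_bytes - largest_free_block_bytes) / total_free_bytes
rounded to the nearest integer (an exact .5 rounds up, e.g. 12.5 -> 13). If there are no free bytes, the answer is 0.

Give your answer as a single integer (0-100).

Op 1: a = malloc(3) -> a = 0; heap: [0-2 ALLOC][3-54 FREE]
Op 2: b = malloc(16) -> b = 3; heap: [0-2 ALLOC][3-18 ALLOC][19-54 FREE]
Op 3: c = malloc(7) -> c = 19; heap: [0-2 ALLOC][3-18 ALLOC][19-25 ALLOC][26-54 FREE]
Op 4: free(a) -> (freed a); heap: [0-2 FREE][3-18 ALLOC][19-25 ALLOC][26-54 FREE]
Free blocks: [3 29] total_free=32 largest=29 -> 100*(32-29)/32 = 300/32 = 9.375 -> rounds to 9

Answer: 9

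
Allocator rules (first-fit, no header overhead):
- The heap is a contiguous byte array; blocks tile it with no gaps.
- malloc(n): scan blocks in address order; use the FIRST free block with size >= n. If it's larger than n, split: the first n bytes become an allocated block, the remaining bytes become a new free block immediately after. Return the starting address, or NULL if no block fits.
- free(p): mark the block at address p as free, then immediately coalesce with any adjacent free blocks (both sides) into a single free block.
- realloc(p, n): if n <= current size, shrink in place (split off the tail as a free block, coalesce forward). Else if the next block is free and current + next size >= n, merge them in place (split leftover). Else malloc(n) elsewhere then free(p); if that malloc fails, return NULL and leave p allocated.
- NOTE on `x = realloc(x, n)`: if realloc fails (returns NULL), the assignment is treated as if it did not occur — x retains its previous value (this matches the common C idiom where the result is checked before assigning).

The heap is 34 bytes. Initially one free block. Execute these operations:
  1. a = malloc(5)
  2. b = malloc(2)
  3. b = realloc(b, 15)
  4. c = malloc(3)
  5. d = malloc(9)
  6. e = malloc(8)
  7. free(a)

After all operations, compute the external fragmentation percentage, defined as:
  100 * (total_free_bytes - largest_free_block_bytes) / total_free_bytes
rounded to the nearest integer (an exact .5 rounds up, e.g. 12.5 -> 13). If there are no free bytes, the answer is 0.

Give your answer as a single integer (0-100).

Answer: 29

Derivation:
Op 1: a = malloc(5) -> a = 0; heap: [0-4 ALLOC][5-33 FREE]
Op 2: b = malloc(2) -> b = 5; heap: [0-4 ALLOC][5-6 ALLOC][7-33 FREE]
Op 3: b = realloc(b, 15) -> b = 5; heap: [0-4 ALLOC][5-19 ALLOC][20-33 FREE]
Op 4: c = malloc(3) -> c = 20; heap: [0-4 ALLOC][5-19 ALLOC][20-22 ALLOC][23-33 FREE]
Op 5: d = malloc(9) -> d = 23; heap: [0-4 ALLOC][5-19 ALLOC][20-22 ALLOC][23-31 ALLOC][32-33 FREE]
Op 6: e = malloc(8) -> e = NULL; heap: [0-4 ALLOC][5-19 ALLOC][20-22 ALLOC][23-31 ALLOC][32-33 FREE]
Op 7: free(a) -> (freed a); heap: [0-4 FREE][5-19 ALLOC][20-22 ALLOC][23-31 ALLOC][32-33 FREE]
Free blocks: [5 2] total_free=7 largest=5 -> 100*(7-5)/7 = 200/7 ≈ 28.571 -> rounds to 29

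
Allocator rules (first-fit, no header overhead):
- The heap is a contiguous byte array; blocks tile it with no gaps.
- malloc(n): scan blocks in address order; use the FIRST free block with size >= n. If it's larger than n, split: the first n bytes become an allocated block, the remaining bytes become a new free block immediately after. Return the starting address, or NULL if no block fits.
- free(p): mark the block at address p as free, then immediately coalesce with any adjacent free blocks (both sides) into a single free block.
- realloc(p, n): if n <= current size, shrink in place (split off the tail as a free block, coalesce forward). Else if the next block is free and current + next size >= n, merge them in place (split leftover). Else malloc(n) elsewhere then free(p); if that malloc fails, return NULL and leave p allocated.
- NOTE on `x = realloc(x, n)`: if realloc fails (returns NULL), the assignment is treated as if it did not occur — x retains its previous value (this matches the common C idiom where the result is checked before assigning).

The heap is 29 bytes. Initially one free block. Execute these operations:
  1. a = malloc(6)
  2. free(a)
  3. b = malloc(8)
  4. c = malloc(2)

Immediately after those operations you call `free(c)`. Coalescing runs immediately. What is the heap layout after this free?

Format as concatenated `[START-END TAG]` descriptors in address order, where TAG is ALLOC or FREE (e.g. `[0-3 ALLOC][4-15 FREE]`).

Op 1: a = malloc(6) -> a = 0; heap: [0-5 ALLOC][6-28 FREE]
Op 2: free(a) -> (freed a); heap: [0-28 FREE]
Op 3: b = malloc(8) -> b = 0; heap: [0-7 ALLOC][8-28 FREE]
Op 4: c = malloc(2) -> c = 8; heap: [0-7 ALLOC][8-9 ALLOC][10-28 FREE]
free(c): c = 8 -> block [8-9 ALLOC]; mark free, coalesce with adjacent free neighbors -> [0-7 ALLOC][8-28 FREE]

Answer: [0-7 ALLOC][8-28 FREE]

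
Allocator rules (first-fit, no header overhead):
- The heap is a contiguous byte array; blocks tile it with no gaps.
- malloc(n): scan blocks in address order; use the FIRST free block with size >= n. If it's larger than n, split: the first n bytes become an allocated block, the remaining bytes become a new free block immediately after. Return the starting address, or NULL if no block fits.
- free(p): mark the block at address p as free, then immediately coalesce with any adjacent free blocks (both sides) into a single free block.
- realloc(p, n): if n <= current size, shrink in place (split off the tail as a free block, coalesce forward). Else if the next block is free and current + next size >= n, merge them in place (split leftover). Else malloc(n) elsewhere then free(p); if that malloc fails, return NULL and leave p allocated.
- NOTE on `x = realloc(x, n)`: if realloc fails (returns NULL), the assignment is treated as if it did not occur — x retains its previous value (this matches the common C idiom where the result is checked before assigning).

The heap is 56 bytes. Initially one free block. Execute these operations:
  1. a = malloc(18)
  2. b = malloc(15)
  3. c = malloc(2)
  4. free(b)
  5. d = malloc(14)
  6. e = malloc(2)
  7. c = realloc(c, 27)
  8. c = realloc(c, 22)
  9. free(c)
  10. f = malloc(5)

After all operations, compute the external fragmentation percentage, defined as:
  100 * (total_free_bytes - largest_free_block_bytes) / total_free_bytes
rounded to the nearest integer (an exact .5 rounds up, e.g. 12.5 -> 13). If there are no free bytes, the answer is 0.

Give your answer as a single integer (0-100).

Op 1: a = malloc(18) -> a = 0; heap: [0-17 ALLOC][18-55 FREE]
Op 2: b = malloc(15) -> b = 18; heap: [0-17 ALLOC][18-32 ALLOC][33-55 FREE]
Op 3: c = malloc(2) -> c = 33; heap: [0-17 ALLOC][18-32 ALLOC][33-34 ALLOC][35-55 FREE]
Op 4: free(b) -> (freed b); heap: [0-17 ALLOC][18-32 FREE][33-34 ALLOC][35-55 FREE]
Op 5: d = malloc(14) -> d = 18; heap: [0-17 ALLOC][18-31 ALLOC][32-32 FREE][33-34 ALLOC][35-55 FREE]
Op 6: e = malloc(2) -> e = 35; heap: [0-17 ALLOC][18-31 ALLOC][32-32 FREE][33-34 ALLOC][35-36 ALLOC][37-55 FREE]
Op 7: c = realloc(c, 27) -> NULL (c unchanged); heap: [0-17 ALLOC][18-31 ALLOC][32-32 FREE][33-34 ALLOC][35-36 ALLOC][37-55 FREE]
Op 8: c = realloc(c, 22) -> NULL (c unchanged); heap: [0-17 ALLOC][18-31 ALLOC][32-32 FREE][33-34 ALLOC][35-36 ALLOC][37-55 FREE]
Op 9: free(c) -> (freed c); heap: [0-17 ALLOC][18-31 ALLOC][32-34 FREE][35-36 ALLOC][37-55 FREE]
Op 10: f = malloc(5) -> f = 37; heap: [0-17 ALLOC][18-31 ALLOC][32-34 FREE][35-36 ALLOC][37-41 ALLOC][42-55 FREE]
Free blocks: [3 14] total_free=17 largest=14 -> 100*(17-14)/17 = 300/17 ≈ 17.647 -> rounds to 18

Answer: 18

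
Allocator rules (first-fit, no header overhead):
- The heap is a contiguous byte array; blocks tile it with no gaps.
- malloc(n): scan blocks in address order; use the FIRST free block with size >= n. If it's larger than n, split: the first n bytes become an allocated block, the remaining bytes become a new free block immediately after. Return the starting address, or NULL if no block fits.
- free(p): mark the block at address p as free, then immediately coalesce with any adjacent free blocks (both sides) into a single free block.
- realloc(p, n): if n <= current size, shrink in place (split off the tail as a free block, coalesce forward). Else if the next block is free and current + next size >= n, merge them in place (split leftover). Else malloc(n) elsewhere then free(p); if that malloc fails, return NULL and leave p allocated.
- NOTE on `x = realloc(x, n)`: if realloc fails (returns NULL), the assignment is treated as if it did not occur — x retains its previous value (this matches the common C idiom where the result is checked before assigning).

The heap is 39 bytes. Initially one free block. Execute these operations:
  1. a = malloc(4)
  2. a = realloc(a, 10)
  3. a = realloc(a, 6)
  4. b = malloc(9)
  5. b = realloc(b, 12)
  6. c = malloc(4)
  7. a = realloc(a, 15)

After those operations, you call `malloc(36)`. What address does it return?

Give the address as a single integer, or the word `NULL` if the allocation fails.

Answer: NULL

Derivation:
Op 1: a = malloc(4) -> a = 0; heap: [0-3 ALLOC][4-38 FREE]
Op 2: a = realloc(a, 10) -> a = 0; heap: [0-9 ALLOC][10-38 FREE]
Op 3: a = realloc(a, 6) -> a = 0; heap: [0-5 ALLOC][6-38 FREE]
Op 4: b = malloc(9) -> b = 6; heap: [0-5 ALLOC][6-14 ALLOC][15-38 FREE]
Op 5: b = realloc(b, 12) -> b = 6; heap: [0-5 ALLOC][6-17 ALLOC][18-38 FREE]
Op 6: c = malloc(4) -> c = 18; heap: [0-5 ALLOC][6-17 ALLOC][18-21 ALLOC][22-38 FREE]
Op 7: a = realloc(a, 15) -> a = 22; heap: [0-5 FREE][6-17 ALLOC][18-21 ALLOC][22-36 ALLOC][37-38 FREE]
malloc(36): first-fit scan over [0-5 FREE][6-17 ALLOC][18-21 ALLOC][22-36 ALLOC][37-38 FREE] -> NULL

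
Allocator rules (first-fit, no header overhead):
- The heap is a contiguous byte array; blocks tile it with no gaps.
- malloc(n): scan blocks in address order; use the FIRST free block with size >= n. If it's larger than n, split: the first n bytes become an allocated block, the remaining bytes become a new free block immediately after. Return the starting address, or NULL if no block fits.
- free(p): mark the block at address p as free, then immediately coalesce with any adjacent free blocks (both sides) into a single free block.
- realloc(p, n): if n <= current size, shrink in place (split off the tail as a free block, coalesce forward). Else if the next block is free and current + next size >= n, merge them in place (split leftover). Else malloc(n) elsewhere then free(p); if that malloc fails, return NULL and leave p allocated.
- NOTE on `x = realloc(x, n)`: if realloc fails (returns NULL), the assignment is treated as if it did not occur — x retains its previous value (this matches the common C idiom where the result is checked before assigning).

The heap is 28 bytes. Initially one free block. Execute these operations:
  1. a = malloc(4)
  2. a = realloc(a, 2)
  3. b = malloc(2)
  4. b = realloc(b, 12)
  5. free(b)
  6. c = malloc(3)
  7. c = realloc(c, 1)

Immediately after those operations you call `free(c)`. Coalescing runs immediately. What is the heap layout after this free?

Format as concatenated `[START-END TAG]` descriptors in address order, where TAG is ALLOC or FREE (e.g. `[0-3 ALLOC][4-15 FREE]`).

Op 1: a = malloc(4) -> a = 0; heap: [0-3 ALLOC][4-27 FREE]
Op 2: a = realloc(a, 2) -> a = 0; heap: [0-1 ALLOC][2-27 FREE]
Op 3: b = malloc(2) -> b = 2; heap: [0-1 ALLOC][2-3 ALLOC][4-27 FREE]
Op 4: b = realloc(b, 12) -> b = 2; heap: [0-1 ALLOC][2-13 ALLOC][14-27 FREE]
Op 5: free(b) -> (freed b); heap: [0-1 ALLOC][2-27 FREE]
Op 6: c = malloc(3) -> c = 2; heap: [0-1 ALLOC][2-4 ALLOC][5-27 FREE]
Op 7: c = realloc(c, 1) -> c = 2; heap: [0-1 ALLOC][2-2 ALLOC][3-27 FREE]
free(c): c = 2 -> block [2-2 ALLOC]; mark free, coalesce with adjacent free neighbors -> [0-1 ALLOC][2-27 FREE]

Answer: [0-1 ALLOC][2-27 FREE]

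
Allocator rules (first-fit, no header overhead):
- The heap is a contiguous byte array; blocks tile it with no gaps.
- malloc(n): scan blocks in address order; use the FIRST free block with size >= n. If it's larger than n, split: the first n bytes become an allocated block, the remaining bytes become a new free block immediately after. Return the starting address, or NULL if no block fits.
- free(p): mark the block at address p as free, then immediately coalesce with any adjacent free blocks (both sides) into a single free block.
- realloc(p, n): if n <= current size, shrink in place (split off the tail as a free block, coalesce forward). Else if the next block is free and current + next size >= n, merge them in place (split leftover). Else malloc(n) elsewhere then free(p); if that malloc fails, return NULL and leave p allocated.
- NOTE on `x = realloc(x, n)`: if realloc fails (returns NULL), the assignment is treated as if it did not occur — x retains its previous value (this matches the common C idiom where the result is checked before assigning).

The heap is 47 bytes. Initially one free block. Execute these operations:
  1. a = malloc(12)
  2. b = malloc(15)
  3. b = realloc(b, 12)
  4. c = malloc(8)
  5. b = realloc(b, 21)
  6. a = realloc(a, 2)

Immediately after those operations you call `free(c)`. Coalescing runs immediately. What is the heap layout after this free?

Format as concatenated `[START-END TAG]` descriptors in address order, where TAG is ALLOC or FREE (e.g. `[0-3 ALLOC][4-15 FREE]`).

Op 1: a = malloc(12) -> a = 0; heap: [0-11 ALLOC][12-46 FREE]
Op 2: b = malloc(15) -> b = 12; heap: [0-11 ALLOC][12-26 ALLOC][27-46 FREE]
Op 3: b = realloc(b, 12) -> b = 12; heap: [0-11 ALLOC][12-23 ALLOC][24-46 FREE]
Op 4: c = malloc(8) -> c = 24; heap: [0-11 ALLOC][12-23 ALLOC][24-31 ALLOC][32-46 FREE]
Op 5: b = realloc(b, 21) -> NULL (b unchanged); heap: [0-11 ALLOC][12-23 ALLOC][24-31 ALLOC][32-46 FREE]
Op 6: a = realloc(a, 2) -> a = 0; heap: [0-1 ALLOC][2-11 FREE][12-23 ALLOC][24-31 ALLOC][32-46 FREE]
free(c): c = 24 -> block [24-31 ALLOC]; mark free, coalesce with adjacent free neighbors -> [0-1 ALLOC][2-11 FREE][12-23 ALLOC][24-46 FREE]

Answer: [0-1 ALLOC][2-11 FREE][12-23 ALLOC][24-46 FREE]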